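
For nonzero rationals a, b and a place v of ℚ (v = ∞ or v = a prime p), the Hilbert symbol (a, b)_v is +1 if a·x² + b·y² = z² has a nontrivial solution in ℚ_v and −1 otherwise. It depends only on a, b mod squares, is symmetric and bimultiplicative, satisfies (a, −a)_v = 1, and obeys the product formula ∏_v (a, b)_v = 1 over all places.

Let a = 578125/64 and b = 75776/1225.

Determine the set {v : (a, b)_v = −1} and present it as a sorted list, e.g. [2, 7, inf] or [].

(a, b) ≡ (37, 74) mod (ℚ^×)²; places V = {2, 5, 7, 37, ∞}.
(a,b)_7: α=0, u≡2; β=-2, v≡2 (mod 7); (2|7)=+1, (2|7)=+1; sign (−1)^0·+1^-2·+1^0 = +1.
(a,b)_5: α=6, u≡3; β=-2, v≡4 (mod 5); (3|5)=-1, (4|5)=+1; sign (−1)^0·-1^-2·+1^6 = +1.
(a,b)_∞: sgn(37)=+, sgn(74)=+, so +1.
(a,b)_37: α=1, u≡10; β=1, v≡31 (mod 37); (10|37)=+1, (31|37)=-1; sign (−1)^0·+1^1·-1^1 = -1.
(a,b)_2: α=-6, β=11; u≡5, v≡5 (mod 8); ε(u)ε(v)=0·0, αω(v)=-6·1, βω(u)=11·1; sum ≡ 1  ⇒  -1.
(37, 74 / ℚ) ramifies at {2, 37}: a division algebra.

[2, 37]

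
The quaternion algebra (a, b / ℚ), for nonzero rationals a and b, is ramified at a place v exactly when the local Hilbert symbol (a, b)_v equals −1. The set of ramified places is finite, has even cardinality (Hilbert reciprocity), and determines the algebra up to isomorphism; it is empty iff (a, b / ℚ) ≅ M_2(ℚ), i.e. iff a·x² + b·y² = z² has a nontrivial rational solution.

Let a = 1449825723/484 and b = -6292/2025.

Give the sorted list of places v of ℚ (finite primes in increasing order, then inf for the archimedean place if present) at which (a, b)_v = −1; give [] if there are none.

[2, 3, 13, 23, 37, 41]

(a, b) ≡ (1988787, -13) mod (ℚ^×)²; places V = {2, 3, 5, 11, 13, 19, 23, 37, 41, ∞}.
(a,b)_19: α=1, u≡10; β=0, v≡17 (mod 19); (10|19)=-1, (17|19)=+1; sign (−1)^0·-1^0·+1^1 = +1.
(a,b)_13: α=0, u≡7; β=1, v≡1 (mod 13); (7|13)=-1, (1|13)=+1; sign (−1)^0·-1^1·+1^0 = -1.
(a,b)_3: α=7, u≡1; β=-4, v≡2 (mod 3); (1|3)=+1, (2|3)=-1; sign (−1)^0·+1^-4·-1^7 = -1.
(a,b)_2: α=-2, β=2; u≡3, v≡3 (mod 8); ε(u)ε(v)=1·1, αω(v)=-2·1, βω(u)=2·1; sum ≡ 1  ⇒  -1.
(a,b)_23: α=1, u≡8; β=0, v≡10 (mod 23); (8|23)=+1, (10|23)=-1; sign (−1)^0·+1^0·-1^1 = -1.
(a,b)_41: α=1, u≡25; β=0, v≡27 (mod 41); (25|41)=+1, (27|41)=-1; sign (−1)^0·+1^0·-1^1 = -1.
(a,b)_5: α=0, u≡2; β=-2, v≡3 (mod 5); (2|5)=-1, (3|5)=-1; sign (−1)^0·-1^-2·-1^0 = +1.
(a,b)_37: α=1, u≡12; β=0, v≡15 (mod 37); (12|37)=+1, (15|37)=-1; sign (−1)^0·+1^0·-1^1 = -1.
(a,b)_11: α=-2, u≡4; β=2, v≡3 (mod 11); (4|11)=+1, (3|11)=+1; sign (−1)^0·+1^2·+1^-2 = +1.
(a,b)_∞: sgn(1988787)=+, sgn(-13)=−, so +1.
(1988787, -13 / ℚ) ramifies at {2, 3, 13, 23, 37, 41}: a division algebra.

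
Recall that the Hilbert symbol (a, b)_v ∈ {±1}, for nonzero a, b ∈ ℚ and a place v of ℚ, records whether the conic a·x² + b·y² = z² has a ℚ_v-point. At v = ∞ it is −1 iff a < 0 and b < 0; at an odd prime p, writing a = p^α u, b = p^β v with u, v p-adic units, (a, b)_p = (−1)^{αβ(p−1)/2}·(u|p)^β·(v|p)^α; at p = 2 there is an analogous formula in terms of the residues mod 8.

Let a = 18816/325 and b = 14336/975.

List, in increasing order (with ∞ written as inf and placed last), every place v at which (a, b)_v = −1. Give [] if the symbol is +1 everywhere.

(a, b) ≡ (78, 546) mod (ℚ^×)²; places V = {2, 3, 5, 7, 13, ∞}.
(a,b)_7: α=2, u≡2; β=1, v≡2 (mod 7); (2|7)=+1, (2|7)=+1; sign (−1)^0·+1^1·+1^2 = +1.
(a,b)_∞: sgn(78)=+, sgn(546)=+, so +1.
(a,b)_3: α=1, u≡2; β=-1, v≡2 (mod 3); (2|3)=-1, (2|3)=-1; sign (−1)^1·-1^-1·-1^1 = -1.
(a,b)_5: α=-2, u≡2; β=-2, v≡4 (mod 5); (2|5)=-1, (4|5)=+1; sign (−1)^0·-1^-2·+1^-2 = +1.
(a,b)_13: α=-1, u≡8; β=-1, v≡1 (mod 13); (8|13)=-1, (1|13)=+1; sign (−1)^0·-1^-1·+1^-1 = -1.
(a,b)_2: α=7, β=11; u≡7, v≡1 (mod 8); ε(u)ε(v)=1·0, αω(v)=7·0, βω(u)=11·0; sum ≡ 0  ⇒  +1.
(78, 546 / ℚ) ramifies at {3, 13}: a division algebra.

[3, 13]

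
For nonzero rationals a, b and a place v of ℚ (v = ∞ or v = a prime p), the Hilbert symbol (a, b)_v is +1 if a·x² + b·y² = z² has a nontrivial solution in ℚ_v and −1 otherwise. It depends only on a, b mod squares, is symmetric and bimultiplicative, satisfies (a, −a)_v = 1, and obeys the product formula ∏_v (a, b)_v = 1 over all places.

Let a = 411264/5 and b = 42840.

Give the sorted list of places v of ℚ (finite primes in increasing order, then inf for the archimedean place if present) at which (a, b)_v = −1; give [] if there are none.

Mod squares: a ≡ 3570, b ≡ 1190. Check v ∈ {∞, 2, 3, 5, 7, 17}.
v=5: a=5^-1·(≡4), b=5^1·(≡3) mod 5; (4|5)=+1, (3|5)=-1; (−1)^{-1·1·2}·(+1)^1·(-1)^-1 = -1.
v=2: v_2(a)=7, v_2(b)=3; units ≡ 1, 3 (mod 8); ε·ε+αω+βω = 0·1+7·1+3·0 ≡ 1  ⇒  (a,b)_2 = -1.
v=3: a=3^3·(≡2), b=3^2·(≡2) mod 3; (2|3)=-1, (2|3)=-1; (−1)^{3·2·1}·(-1)^2·(-1)^3 = -1.
v=17: a=17^1·(≡7), b=17^1·(≡4) mod 17; (7|17)=-1, (4|17)=+1; (−1)^{1·1·8}·(-1)^1·(+1)^1 = -1.
v=7: a=7^1·(≡3), b=7^1·(≡2) mod 7; (3|7)=-1, (2|7)=+1; (−1)^{1·1·3}·(-1)^1·(+1)^1 = +1.
v=∞: 3570 > 0 and 1190 > 0  ⇒  (a,b)_∞ = +1.
|Ram(3570, 1190)| = 4, even; anisotropic at {2, 3, 5, 17}.

[2, 3, 5, 17]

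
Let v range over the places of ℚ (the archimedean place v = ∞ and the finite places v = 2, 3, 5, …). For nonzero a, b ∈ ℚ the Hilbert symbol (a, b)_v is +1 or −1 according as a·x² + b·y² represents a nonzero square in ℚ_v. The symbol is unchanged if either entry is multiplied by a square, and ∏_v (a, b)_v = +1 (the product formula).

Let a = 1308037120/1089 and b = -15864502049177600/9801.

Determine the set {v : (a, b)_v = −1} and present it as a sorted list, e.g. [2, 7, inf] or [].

[7, 17]

Mod squares: a ≡ 1105, b ≡ -14. Check v ∈ {∞, 2, 3, 5, 7, 11, 13, 17}.
v=∞: 1105 > 0 and -14 < 0  ⇒  (a,b)_∞ = +1.
v=11: a=11^-2·(≡3), b=11^-2·(≡7) mod 11; (3|11)=+1, (7|11)=-1; (−1)^{-2·-2·5}·(+1)^-2·(-1)^-2 = +1.
v=7: a=7^0·(≡3), b=7^3·(≡6) mod 7; (3|7)=-1, (6|7)=-1; (−1)^{0·3·3}·(-1)^3·(-1)^0 = -1.
v=5: a=5^1·(≡1), b=5^2·(≡1) mod 5; (1|5)=+1, (1|5)=+1; (−1)^{1·2·2}·(+1)^2·(+1)^1 = +1.
v=17: a=17^3·(≡3), b=17^4·(≡11) mod 17; (3|17)=-1, (11|17)=-1; (−1)^{3·4·8}·(-1)^4·(-1)^3 = -1.
v=3: a=3^-2·(≡1), b=3^-4·(≡1) mod 3; (1|3)=+1, (1|3)=+1; (−1)^{-2·-4·1}·(+1)^-4·(+1)^-2 = +1.
v=2: v_2(a)=12, v_2(b)=17; units ≡ 1, 1 (mod 8); ε·ε+αω+βω = 0·0+12·0+17·0 ≡ 0  ⇒  (a,b)_2 = +1.
v=13: a=13^1·(≡6), b=13^2·(≡3) mod 13; (6|13)=-1, (3|13)=+1; (−1)^{1·2·6}·(-1)^2·(+1)^1 = +1.
Ram(1105, -14) = {7, 17}; no ℚ_7-point on the conic.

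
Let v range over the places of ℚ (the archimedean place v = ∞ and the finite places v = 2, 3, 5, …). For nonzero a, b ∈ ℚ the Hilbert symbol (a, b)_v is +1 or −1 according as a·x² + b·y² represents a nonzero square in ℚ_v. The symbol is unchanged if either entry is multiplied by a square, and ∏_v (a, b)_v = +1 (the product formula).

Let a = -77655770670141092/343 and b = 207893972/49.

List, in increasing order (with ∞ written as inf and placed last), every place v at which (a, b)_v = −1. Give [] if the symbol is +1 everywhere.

(a, b) ≡ (-2197559, 429533) mod (ℚ^×)²; places V = {2, 7, 11, 13, 19, 31, 37, 41, 47, ∞}.
(a,b)_37: α=2, u≡8; β=1, v≡7 (mod 37); (8|37)=-1, (7|37)=+1; sign (−1)^0·-1^1·+1^2 = -1.
(a,b)_19: α=1, u≡16; β=1, v≡1 (mod 19); (16|19)=+1, (1|19)=+1; sign (−1)^1·+1^1·+1^1 = -1.
(a,b)_∞: sgn(-2197559)=−, sgn(429533)=+, so +1.
(a,b)_7: α=-3, u≡5; β=-2, v≡6 (mod 7); (5|7)=-1, (6|7)=-1; sign (−1)^0·-1^-2·-1^-3 = -1.
(a,b)_31: α=1, u≡4; β=0, v≡2 (mod 31); (4|31)=+1, (2|31)=+1; sign (−1)^0·+1^0·+1^1 = +1.
(a,b)_41: α=1, u≡15; β=0, v≡24 (mod 41); (15|41)=-1, (24|41)=-1; sign (−1)^0·-1^0·-1^1 = -1.
(a,b)_13: α=3, u≡1; β=1, v≡5 (mod 13); (1|13)=+1, (5|13)=-1; sign (−1)^0·+1^1·-1^3 = -1.
(a,b)_2: α=2, β=2; u≡1, v≡5 (mod 8); ε(u)ε(v)=0·0, αω(v)=2·1, βω(u)=2·0; sum ≡ 0  ⇒  +1.
(a,b)_11: α=2, u≡2; β=2, v≡4 (mod 11); (2|11)=-1, (4|11)=+1; sign (−1)^0·-1^2·+1^2 = +1.
(a,b)_47: α=2, u≡10; β=1, v≡6 (mod 47); (10|47)=-1, (6|47)=+1; sign (−1)^0·-1^1·+1^2 = -1.
(-2197559, 429533 / ℚ) ramifies at {7, 13, 19, 37, 41, 47}: a division algebra.

[7, 13, 19, 37, 41, 47]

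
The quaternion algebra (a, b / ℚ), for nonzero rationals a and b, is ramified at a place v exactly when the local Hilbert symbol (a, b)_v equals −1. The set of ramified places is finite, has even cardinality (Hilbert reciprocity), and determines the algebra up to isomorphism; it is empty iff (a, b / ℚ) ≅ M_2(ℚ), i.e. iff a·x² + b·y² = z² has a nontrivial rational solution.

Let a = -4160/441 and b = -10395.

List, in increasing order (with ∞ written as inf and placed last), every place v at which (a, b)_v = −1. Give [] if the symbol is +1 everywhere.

[5, 7, 13, inf]

(a, b) ≡ (-65, -1155) mod (ℚ^×)²; places V = {2, 3, 5, 7, 11, 13, ∞}.
(a,b)_2: α=6, β=0; u≡7, v≡5 (mod 8); ε(u)ε(v)=1·0, αω(v)=6·1, βω(u)=0·0; sum ≡ 0  ⇒  +1.
(a,b)_∞: sgn(-65)=−, sgn(-1155)=−, so -1.
(a,b)_11: α=0, u≡9; β=1, v≡1 (mod 11); (9|11)=+1, (1|11)=+1; sign (−1)^0·+1^1·+1^0 = +1.
(a,b)_13: α=1, u≡8; β=0, v≡5 (mod 13); (8|13)=-1, (5|13)=-1; sign (−1)^0·-1^0·-1^1 = -1.
(a,b)_7: α=-2, u≡6; β=1, v≡6 (mod 7); (6|7)=-1, (6|7)=-1; sign (−1)^0·-1^1·-1^-2 = -1.
(a,b)_5: α=1, u≡3; β=1, v≡1 (mod 5); (3|5)=-1, (1|5)=+1; sign (−1)^0·-1^1·+1^1 = -1.
(a,b)_3: α=-2, u≡1; β=3, v≡2 (mod 3); (1|3)=+1, (2|3)=-1; sign (−1)^0·+1^3·-1^-2 = +1.
(-65, -1155 / ℚ) ramifies at {5, 7, 13, ∞}: a division algebra.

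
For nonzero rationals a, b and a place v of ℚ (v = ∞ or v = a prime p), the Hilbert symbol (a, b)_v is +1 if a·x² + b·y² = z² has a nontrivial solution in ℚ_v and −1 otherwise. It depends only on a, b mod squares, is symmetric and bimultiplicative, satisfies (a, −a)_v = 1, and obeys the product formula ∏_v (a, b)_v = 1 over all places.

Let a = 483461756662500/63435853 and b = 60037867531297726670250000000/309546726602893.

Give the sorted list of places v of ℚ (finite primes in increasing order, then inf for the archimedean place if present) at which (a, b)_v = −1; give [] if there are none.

(a, b) ≡ (376805, 130) mod (ℚ^×)²; places V = {2, 3, 5, 7, 11, 13, 17, 31, 41, 47, ∞}.
(a,b)_31: α=1, u≡15; β=2, v≡27 (mod 31); (15|31)=-1, (27|31)=-1; sign (−1)^0·-1^2·-1^1 = -1.
(a,b)_2: α=2, β=7; u≡5, v≡1 (mod 8); ε(u)ε(v)=0·0, αω(v)=2·0, βω(u)=7·1; sum ≡ 1  ⇒  -1.
(a,b)_41: α=2, u≡19; β=4, v≡17 (mod 41); (19|41)=-1, (17|41)=-1; sign (−1)^0·-1^4·-1^2 = +1.
(a,b)_11: α=1, u≡9; β=0, v≡9 (mod 11); (9|11)=+1, (9|11)=+1; sign (−1)^0·+1^0·+1^1 = +1.
(a,b)_7: α=2, u≡4; β=6, v≡1 (mod 7); (4|7)=+1, (1|7)=+1; sign (−1)^0·+1^6·+1^2 = +1.
(a,b)_13: α=-1, u≡5; β=-1, v≡1 (mod 13); (5|13)=-1, (1|13)=+1; sign (−1)^0·-1^-1·+1^-1 = -1.
(a,b)_3: α=4, u≡2; β=2, v≡1 (mod 3); (2|3)=-1, (1|3)=+1; sign (−1)^0·-1^2·+1^4 = +1.
(a,b)_5: α=5, u≡4; β=9, v≡1 (mod 5); (4|5)=+1, (1|5)=+1; sign (−1)^0·+1^9·+1^5 = +1.
(a,b)_∞: sgn(376805)=+, sgn(130)=+, so +1.
(a,b)_47: α=-4, u≡1; β=-8, v≡16 (mod 47); (1|47)=+1, (16|47)=+1; sign (−1)^0·+1^-8·+1^-4 = +1.
(a,b)_17: α=1, u≡3; β=4, v≡12 (mod 17); (3|17)=-1, (12|17)=-1; sign (−1)^0·-1^4·-1^1 = -1.
(376805, 130 / ℚ) ramifies at {2, 13, 17, 31}: a division algebra.

[2, 13, 17, 31]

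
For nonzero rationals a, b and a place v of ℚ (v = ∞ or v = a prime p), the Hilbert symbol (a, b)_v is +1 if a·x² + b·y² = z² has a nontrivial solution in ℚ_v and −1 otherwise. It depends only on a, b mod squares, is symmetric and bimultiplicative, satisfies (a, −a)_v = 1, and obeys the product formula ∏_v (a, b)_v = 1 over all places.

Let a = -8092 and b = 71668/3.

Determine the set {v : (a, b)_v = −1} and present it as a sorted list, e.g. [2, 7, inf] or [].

(a, b) ≡ (-7, 53751) mod (ℚ^×)²; places V = {2, 3, 7, 17, 19, 23, 41, ∞}.
(a,b)_3: α=0, u≡2; β=-1, v≡1 (mod 3); (2|3)=-1, (1|3)=+1; sign (−1)^0·-1^-1·+1^0 = -1.
(a,b)_2: α=2, β=2; u≡1, v≡7 (mod 8); ε(u)ε(v)=0·1, αω(v)=2·0, βω(u)=2·0; sum ≡ 0  ⇒  +1.
(a,b)_23: α=0, u≡4; β=1, v≡19 (mod 23); (4|23)=+1, (19|23)=-1; sign (−1)^0·+1^1·-1^0 = +1.
(a,b)_17: α=2, u≡6; β=0, v≡10 (mod 17); (6|17)=-1, (10|17)=-1; sign (−1)^0·-1^0·-1^2 = +1.
(a,b)_19: α=0, u≡2; β=1, v≡16 (mod 19); (2|19)=-1, (16|19)=+1; sign (−1)^0·-1^1·+1^0 = -1.
(a,b)_∞: sgn(-7)=−, sgn(53751)=+, so +1.
(a,b)_7: α=1, u≡6; β=0, v≡3 (mod 7); (6|7)=-1, (3|7)=-1; sign (−1)^0·-1^0·-1^1 = -1.
(a,b)_41: α=0, u≡26; β=1, v≡36 (mod 41); (26|41)=-1, (36|41)=+1; sign (−1)^0·-1^1·+1^0 = -1.
Ram(-7, 53751) = {3, 7, 19, 41}; no ℚ_3-point on the conic.

[3, 7, 19, 41]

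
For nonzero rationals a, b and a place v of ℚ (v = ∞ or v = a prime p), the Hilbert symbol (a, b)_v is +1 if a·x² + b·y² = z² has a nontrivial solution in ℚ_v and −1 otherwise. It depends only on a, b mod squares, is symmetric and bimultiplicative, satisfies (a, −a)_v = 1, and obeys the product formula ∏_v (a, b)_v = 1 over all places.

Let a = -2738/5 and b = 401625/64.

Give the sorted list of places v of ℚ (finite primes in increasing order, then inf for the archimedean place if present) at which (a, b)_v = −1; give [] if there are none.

(a, b) ≡ (-10, 1785) mod (ℚ^×)²; places V = {2, 3, 5, 7, 17, 37, ∞}.
(a,b)_3: α=0, u≡2; β=3, v≡1 (mod 3); (2|3)=-1, (1|3)=+1; sign (−1)^0·-1^3·+1^0 = -1.
(a,b)_17: α=0, u≡10; β=1, v≡14 (mod 17); (10|17)=-1, (14|17)=-1; sign (−1)^0·-1^1·-1^0 = -1.
(a,b)_∞: sgn(-10)=−, sgn(1785)=+, so +1.
(a,b)_37: α=2, u≡7; β=0, v≡1 (mod 37); (7|37)=+1, (1|37)=+1; sign (−1)^0·+1^0·+1^2 = +1.
(a,b)_5: α=-1, u≡2; β=3, v≡2 (mod 5); (2|5)=-1, (2|5)=-1; sign (−1)^0·-1^3·-1^-1 = +1.
(a,b)_7: α=0, u≡4; β=1, v≡3 (mod 7); (4|7)=+1, (3|7)=-1; sign (−1)^0·+1^1·-1^0 = +1.
(a,b)_2: α=1, β=-6; u≡3, v≡1 (mod 8); ε(u)ε(v)=1·0, αω(v)=1·0, βω(u)=-6·1; sum ≡ 0  ⇒  +1.
|Ram(-10, 1785)| = 2, even; anisotropic at {3, 17}.

[3, 17]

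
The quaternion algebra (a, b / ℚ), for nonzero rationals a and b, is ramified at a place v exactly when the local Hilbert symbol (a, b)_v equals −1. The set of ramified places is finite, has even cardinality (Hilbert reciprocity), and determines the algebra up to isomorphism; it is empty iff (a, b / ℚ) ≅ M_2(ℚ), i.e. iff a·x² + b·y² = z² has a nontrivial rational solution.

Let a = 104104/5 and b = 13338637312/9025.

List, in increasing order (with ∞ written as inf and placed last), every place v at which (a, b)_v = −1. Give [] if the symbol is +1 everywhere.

[2, 5, 7, 11]

Mod squares: a ≡ 770, b ≡ 13. Check v ∈ {∞, 2, 5, 7, 11, 13, 19}.
v=2: v_2(a)=3, v_2(b)=10; units ≡ 1, 5 (mod 8); ε·ε+αω+βω = 0·0+3·1+10·0 ≡ 1  ⇒  (a,b)_2 = -1.
v=11: a=11^1·(≡3), b=11^2·(≡8) mod 11; (3|11)=+1, (8|11)=-1; (−1)^{1·2·5}·(+1)^2·(-1)^1 = -1.
v=7: a=7^1·(≡5), b=7^2·(≡5) mod 7; (5|7)=-1, (5|7)=-1; (−1)^{1·2·3}·(-1)^2·(-1)^1 = -1.
v=19: a=19^0·(≡12), b=19^-2·(≡15) mod 19; (12|19)=-1, (15|19)=-1; (−1)^{0·-2·9}·(-1)^-2·(-1)^0 = +1.
v=5: a=5^-1·(≡4), b=5^-2·(≡2) mod 5; (4|5)=+1, (2|5)=-1; (−1)^{-1·-2·2}·(+1)^-2·(-1)^-1 = -1.
v=∞: 770 > 0 and 13 > 0  ⇒  (a,b)_∞ = +1.
v=13: a=13^2·(≡1), b=13^3·(≡12) mod 13; (1|13)=+1, (12|13)=+1; (−1)^{2·3·6}·(+1)^3·(+1)^2 = +1.
(770, 13 / ℚ) ramifies at {2, 5, 7, 11}: a division algebra.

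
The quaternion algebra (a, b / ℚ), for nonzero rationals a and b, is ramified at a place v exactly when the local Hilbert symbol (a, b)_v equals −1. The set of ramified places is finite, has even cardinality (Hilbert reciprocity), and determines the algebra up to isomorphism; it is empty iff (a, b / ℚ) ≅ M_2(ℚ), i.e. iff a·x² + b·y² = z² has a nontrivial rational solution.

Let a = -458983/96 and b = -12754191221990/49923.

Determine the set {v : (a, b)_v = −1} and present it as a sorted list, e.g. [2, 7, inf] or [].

[3, 5, 17, 23, 29, inf]

Mod squares: a ≡ -56202, b ≡ -200360130. Check v ∈ {∞, 2, 3, 5, 7, 17, 19, 23, 29, 31, 43}.
v=29: a=29^1·(≡4), b=29^1·(≡17) mod 29; (4|29)=+1, (17|29)=-1; (−1)^{1·1·14}·(+1)^1·(-1)^1 = -1.
v=31: a=31^0·(≡1), b=31^1·(≡17) mod 31; (1|31)=+1, (17|31)=-1; (−1)^{0·1·15}·(+1)^1·(-1)^0 = +1.
v=5: a=5^0·(≡2), b=5^1·(≡4) mod 5; (2|5)=-1, (4|5)=+1; (−1)^{0·1·2}·(-1)^1·(+1)^0 = -1.
v=19: a=19^1·(≡11), b=19^3·(≡8) mod 19; (11|19)=+1, (8|19)=-1; (−1)^{1·3·9}·(+1)^3·(-1)^1 = +1.
v=7: a=7^2·(≡4), b=7^0·(≡1) mod 7; (4|7)=+1, (1|7)=+1; (−1)^{2·0·3}·(+1)^0·(+1)^2 = +1.
v=2: v_2(a)=-5, v_2(b)=1; units ≡ 3, 7 (mod 8); ε·ε+αω+βω = 1·1+-5·0+1·1 ≡ 0  ⇒  (a,b)_2 = +1.
v=43: a=43^0·(≡30), b=43^-2·(≡21) mod 43; (30|43)=-1, (21|43)=+1; (−1)^{0·-2·21}·(-1)^-2·(+1)^0 = +1.
v=23: a=23^0·(≡7), b=23^3·(≡9) mod 23; (7|23)=-1, (9|23)=+1; (−1)^{0·3·11}·(-1)^3·(+1)^0 = -1.
v=3: a=3^-1·(≡1), b=3^-3·(≡1) mod 3; (1|3)=+1, (1|3)=+1; (−1)^{-1·-3·1}·(+1)^-3·(+1)^-1 = -1.
v=∞: -56202 < 0 and -200360130 < 0  ⇒  (a,b)_∞ = -1.
v=17: a=17^1·(≡9), b=17^1·(≡3) mod 17; (9|17)=+1, (3|17)=-1; (−1)^{1·1·8}·(+1)^1·(-1)^1 = -1.
(-56202, -200360130 / ℚ) ramifies at {3, 5, 17, 23, 29, ∞}: a division algebra.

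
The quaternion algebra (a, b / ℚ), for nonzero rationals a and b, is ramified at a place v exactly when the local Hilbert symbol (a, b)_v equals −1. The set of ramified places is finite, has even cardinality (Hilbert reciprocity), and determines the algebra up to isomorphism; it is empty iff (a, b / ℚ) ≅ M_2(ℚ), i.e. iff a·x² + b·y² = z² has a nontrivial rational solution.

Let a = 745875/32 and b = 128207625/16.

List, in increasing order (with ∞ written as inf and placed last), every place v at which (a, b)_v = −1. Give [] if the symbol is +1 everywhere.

[3, 17]

(a, b) ≡ (6630, 105) mod (ℚ^×)²; places V = {2, 3, 5, 7, 13, 17, ∞}.
(a,b)_17: α=1, u≡1; β=2, v≡7 (mod 17); (1|17)=+1, (7|17)=-1; sign (−1)^0·+1^2·-1^1 = -1.
(a,b)_7: α=0, u≡1; β=1, v≡4 (mod 7); (1|7)=+1, (4|7)=+1; sign (−1)^0·+1^1·+1^0 = +1.
(a,b)_5: α=3, u≡1; β=3, v≡1 (mod 5); (1|5)=+1, (1|5)=+1; sign (−1)^0·+1^3·+1^3 = +1.
(a,b)_3: α=3, u≡2; β=1, v≡2 (mod 3); (2|3)=-1, (2|3)=-1; sign (−1)^1·-1^1·-1^3 = -1.
(a,b)_∞: sgn(6630)=+, sgn(105)=+, so +1.
(a,b)_2: α=-5, β=-4; u≡3, v≡1 (mod 8); ε(u)ε(v)=1·0, αω(v)=-5·0, βω(u)=-4·1; sum ≡ 0  ⇒  +1.
(a,b)_13: α=1, u≡1; β=2, v≡12 (mod 13); (1|13)=+1, (12|13)=+1; sign (−1)^0·+1^2·+1^1 = +1.
|Ram(6630, 105)| = 2, even; anisotropic at {3, 17}.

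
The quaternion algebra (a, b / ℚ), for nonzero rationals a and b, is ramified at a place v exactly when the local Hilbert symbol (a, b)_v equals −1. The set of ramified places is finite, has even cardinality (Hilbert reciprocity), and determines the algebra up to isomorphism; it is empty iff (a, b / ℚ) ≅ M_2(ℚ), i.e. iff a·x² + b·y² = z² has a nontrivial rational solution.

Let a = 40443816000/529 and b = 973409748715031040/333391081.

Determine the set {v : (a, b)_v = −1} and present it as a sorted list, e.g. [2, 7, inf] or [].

[7, 17]

(a, b) ≡ (1785, 10) mod (ℚ^×)²; places V = {2, 3, 5, 7, 17, 19, 23, 31, ∞}.
(a,b)_31: α=0, u≡28; β=-4, v≡1 (mod 31); (28|31)=+1, (1|31)=+1; sign (−1)^0·+1^-4·+1^0 = +1.
(a,b)_19: α=0, u≡8; β=-2, v≡18 (mod 19); (8|19)=-1, (18|19)=-1; sign (−1)^0·-1^-2·-1^0 = +1.
(a,b)_5: α=3, u≡2; β=1, v≡3 (mod 5); (2|5)=-1, (3|5)=-1; sign (−1)^0·-1^1·-1^3 = +1.
(a,b)_17: α=3, u≡11; β=6, v≡11 (mod 17); (11|17)=-1, (11|17)=-1; sign (−1)^0·-1^6·-1^3 = -1.
(a,b)_∞: sgn(1785)=+, sgn(10)=+, so +1.
(a,b)_3: α=1, u≡1; β=8, v≡1 (mod 3); (1|3)=+1, (1|3)=+1; sign (−1)^0·+1^8·+1^1 = +1.
(a,b)_2: α=6, β=9; u≡1, v≡5 (mod 8); ε(u)ε(v)=0·0, αω(v)=6·1, βω(u)=9·0; sum ≡ 0  ⇒  +1.
(a,b)_23: α=-2, u≡14; β=0, v≡21 (mod 23); (14|23)=-1, (21|23)=-1; sign (−1)^0·-1^0·-1^-2 = +1.
(a,b)_7: α=3, u≡6; β=4, v≡5 (mod 7); (6|7)=-1, (5|7)=-1; sign (−1)^0·-1^4·-1^3 = -1.
|Ram(1785, 10)| = 2, even; anisotropic at {7, 17}.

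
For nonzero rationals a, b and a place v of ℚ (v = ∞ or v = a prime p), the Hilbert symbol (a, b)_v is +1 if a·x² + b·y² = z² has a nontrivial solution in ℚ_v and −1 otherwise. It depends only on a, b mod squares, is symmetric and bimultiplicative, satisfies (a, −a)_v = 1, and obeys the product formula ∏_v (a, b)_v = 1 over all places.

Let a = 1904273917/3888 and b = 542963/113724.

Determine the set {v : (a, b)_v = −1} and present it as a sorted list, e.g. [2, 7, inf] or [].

(a, b) ≡ (39, 12597) mod (ℚ^×)²; places V = {2, 3, 7, 13, 17, 19, 41, ∞}.
(a,b)_17: α=0, u≡11; β=1, v≡12 (mod 17); (11|17)=-1, (12|17)=-1; sign (−1)^0·-1^1·-1^0 = -1.
(a,b)_13: α=3, u≡12; β=-1, v≡8 (mod 13); (12|13)=+1, (8|13)=-1; sign (−1)^0·+1^-1·-1^3 = -1.
(a,b)_3: α=-5, u≡1; β=-7, v≡2 (mod 3); (1|3)=+1, (2|3)=-1; sign (−1)^1·+1^-7·-1^-5 = +1.
(a,b)_7: α=4, u≡1; β=0, v≡4 (mod 7); (1|7)=+1, (4|7)=+1; sign (−1)^0·+1^0·+1^4 = +1.
(a,b)_19: α=2, u≡7; β=1, v≡17 (mod 19); (7|19)=+1, (17|19)=+1; sign (−1)^0·+1^1·+1^2 = +1.
(a,b)_2: α=-4, β=-2; u≡7, v≡5 (mod 8); ε(u)ε(v)=1·0, αω(v)=-4·1, βω(u)=-2·0; sum ≡ 0  ⇒  +1.
(a,b)_41: α=0, u≡10; β=2, v≡21 (mod 41); (10|41)=+1, (21|41)=+1; sign (−1)^0·+1^2·+1^0 = +1.
(a,b)_∞: sgn(39)=+, sgn(12597)=+, so +1.
Ram(39, 12597) = {13, 17}; no ℚ_13-point on the conic.

[13, 17]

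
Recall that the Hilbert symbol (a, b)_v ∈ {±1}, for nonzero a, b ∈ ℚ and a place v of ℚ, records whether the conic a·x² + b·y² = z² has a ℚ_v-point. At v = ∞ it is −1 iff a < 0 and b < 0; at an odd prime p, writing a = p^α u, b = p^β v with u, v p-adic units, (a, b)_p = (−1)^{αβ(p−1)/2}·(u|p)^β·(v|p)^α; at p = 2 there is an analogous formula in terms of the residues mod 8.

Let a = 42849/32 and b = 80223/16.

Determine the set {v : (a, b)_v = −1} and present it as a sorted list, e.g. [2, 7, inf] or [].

[3, 13]

(a, b) ≡ (2, 663) mod (ℚ^×)²; places V = {2, 3, 11, 13, 17, 23, ∞}.
(a,b)_∞: sgn(2)=+, sgn(663)=+, so +1.
(a,b)_2: α=-5, β=-4; u≡1, v≡7 (mod 8); ε(u)ε(v)=0·1, αω(v)=-5·0, βω(u)=-4·0; sum ≡ 0  ⇒  +1.
(a,b)_3: α=4, u≡2; β=1, v≡2 (mod 3); (2|3)=-1, (2|3)=-1; sign (−1)^0·-1^1·-1^4 = -1.
(a,b)_13: α=0, u≡11; β=1, v≡3 (mod 13); (11|13)=-1, (3|13)=+1; sign (−1)^0·-1^1·+1^0 = -1.
(a,b)_23: α=2, u≡9; β=0, v≡10 (mod 23); (9|23)=+1, (10|23)=-1; sign (−1)^0·+1^0·-1^2 = +1.
(a,b)_17: α=0, u≡4; β=1, v≡7 (mod 17); (4|17)=+1, (7|17)=-1; sign (−1)^0·+1^1·-1^0 = +1.
(a,b)_11: α=0, u≡7; β=2, v≡5 (mod 11); (7|11)=-1, (5|11)=+1; sign (−1)^0·-1^2·+1^0 = +1.
|Ram(2, 663)| = 2, even; anisotropic at {3, 13}.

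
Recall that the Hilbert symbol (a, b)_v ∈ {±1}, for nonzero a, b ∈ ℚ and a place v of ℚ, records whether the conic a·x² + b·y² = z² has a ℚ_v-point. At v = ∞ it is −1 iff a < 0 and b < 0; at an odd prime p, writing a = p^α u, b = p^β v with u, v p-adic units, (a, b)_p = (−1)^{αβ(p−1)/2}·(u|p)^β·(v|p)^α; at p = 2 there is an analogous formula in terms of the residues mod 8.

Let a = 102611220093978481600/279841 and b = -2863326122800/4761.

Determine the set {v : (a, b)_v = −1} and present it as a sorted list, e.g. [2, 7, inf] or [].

[11, 13, 31, 47]

Mod squares: a ≡ 799, b ≡ -3240523. Check v ∈ {∞, 2, 3, 5, 11, 13, 17, 23, 31, 43, 47}.
v=47: a=47^3·(≡4), b=47^2·(≡23) mod 47; (4|47)=+1, (23|47)=-1; (−1)^{3·2·23}·(+1)^2·(-1)^3 = -1.
v=17: a=17^1·(≡8), b=17^1·(≡16) mod 17; (8|17)=+1, (16|17)=+1; (−1)^{1·1·8}·(+1)^1·(+1)^1 = +1.
v=3: a=3^0·(≡1), b=3^-2·(≡2) mod 3; (1|3)=+1, (2|3)=-1; (−1)^{0·-2·1}·(+1)^-2·(-1)^0 = +1.
v=5: a=5^2·(≡4), b=5^2·(≡3) mod 5; (4|5)=+1, (3|5)=-1; (−1)^{2·2·2}·(+1)^2·(-1)^2 = +1.
v=2: v_2(a)=6, v_2(b)=4; units ≡ 7, 5 (mod 8); ε·ε+αω+βω = 1·0+6·1+4·0 ≡ 0  ⇒  (a,b)_2 = +1.
v=23: a=23^-4·(≡5), b=23^-2·(≡16) mod 23; (5|23)=-1, (16|23)=+1; (−1)^{-4·-2·11}·(-1)^-2·(+1)^-4 = +1.
v=43: a=43^2·(≡21), b=43^1·(≡32) mod 43; (21|43)=+1, (32|43)=-1; (−1)^{2·1·21}·(+1)^1·(-1)^2 = +1.
v=13: a=13^2·(≡11), b=13^1·(≡4) mod 13; (11|13)=-1, (4|13)=+1; (−1)^{2·1·6}·(-1)^1·(+1)^2 = -1.
v=∞: 799 > 0 and -3240523 < 0  ⇒  (a,b)_∞ = +1.
v=31: a=31^2·(≡23), b=31^1·(≡22) mod 31; (23|31)=-1, (22|31)=-1; (−1)^{2·1·15}·(-1)^1·(-1)^2 = -1.
v=11: a=11^2·(≡2), b=11^1·(≡3) mod 11; (2|11)=-1, (3|11)=+1; (−1)^{2·1·5}·(-1)^1·(+1)^2 = -1.
(799, -3240523 / ℚ) ramifies at {11, 13, 31, 47}: a division algebra.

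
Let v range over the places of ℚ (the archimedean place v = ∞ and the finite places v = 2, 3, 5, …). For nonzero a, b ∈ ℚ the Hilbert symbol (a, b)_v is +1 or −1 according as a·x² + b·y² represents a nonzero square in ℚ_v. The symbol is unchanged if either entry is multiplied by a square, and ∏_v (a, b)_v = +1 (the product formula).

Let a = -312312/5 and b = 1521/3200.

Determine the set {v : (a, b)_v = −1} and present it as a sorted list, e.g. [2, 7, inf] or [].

[2, 3, 5, 11]

(a, b) ≡ (-2310, 2) mod (ℚ^×)²; places V = {2, 3, 5, 7, 11, 13, ∞}.
(a,b)_11: α=1, u≡2; β=0, v≡8 (mod 11); (2|11)=-1, (8|11)=-1; sign (−1)^0·-1^0·-1^1 = -1.
(a,b)_7: α=1, u≡6; β=0, v≡2 (mod 7); (6|7)=-1, (2|7)=+1; sign (−1)^0·-1^0·+1^1 = +1.
(a,b)_∞: sgn(-2310)=−, sgn(2)=+, so +1.
(a,b)_3: α=1, u≡1; β=2, v≡2 (mod 3); (1|3)=+1, (2|3)=-1; sign (−1)^0·+1^2·-1^1 = -1.
(a,b)_5: α=-1, u≡3; β=-2, v≡2 (mod 5); (3|5)=-1, (2|5)=-1; sign (−1)^0·-1^-2·-1^-1 = -1.
(a,b)_13: α=2, u≡10; β=2, v≡11 (mod 13); (10|13)=+1, (11|13)=-1; sign (−1)^0·+1^2·-1^2 = +1.
(a,b)_2: α=3, β=-7; u≡5, v≡1 (mod 8); ε(u)ε(v)=0·0, αω(v)=3·0, βω(u)=-7·1; sum ≡ 1  ⇒  -1.
Ram(-2310, 2) = {2, 3, 5, 11}; no ℚ_2-point on the conic.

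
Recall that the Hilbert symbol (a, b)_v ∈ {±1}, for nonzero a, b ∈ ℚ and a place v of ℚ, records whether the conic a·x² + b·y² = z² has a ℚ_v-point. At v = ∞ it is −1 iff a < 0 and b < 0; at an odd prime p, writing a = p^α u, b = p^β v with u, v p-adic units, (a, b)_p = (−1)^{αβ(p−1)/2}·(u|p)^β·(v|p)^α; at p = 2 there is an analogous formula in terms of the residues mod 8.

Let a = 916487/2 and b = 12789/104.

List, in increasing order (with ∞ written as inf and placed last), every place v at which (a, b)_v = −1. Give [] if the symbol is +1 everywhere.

[11, 17]

Mod squares: a ≡ 10846, b ≡ 754. Check v ∈ {∞, 2, 3, 7, 11, 13, 17, 29}.
v=29: a=29^1·(≡11), b=29^1·(≡14) mod 29; (11|29)=-1, (14|29)=-1; (−1)^{1·1·14}·(-1)^1·(-1)^1 = +1.
v=2: v_2(a)=-1, v_2(b)=-3; units ≡ 7, 1 (mod 8); ε·ε+αω+βω = 1·0+-1·0+-3·0 ≡ 0  ⇒  (a,b)_2 = +1.
v=17: a=17^1·(≡2), b=17^0·(≡11) mod 17; (2|17)=+1, (11|17)=-1; (−1)^{1·0·8}·(+1)^0·(-1)^1 = -1.
v=7: a=7^0·(≡6), b=7^2·(≡5) mod 7; (6|7)=-1, (5|7)=-1; (−1)^{0·2·3}·(-1)^2·(-1)^0 = +1.
v=∞: 10846 > 0 and 754 > 0  ⇒  (a,b)_∞ = +1.
v=3: a=3^0·(≡1), b=3^2·(≡1) mod 3; (1|3)=+1, (1|3)=+1; (−1)^{0·2·1}·(+1)^2·(+1)^0 = +1.
v=11: a=11^1·(≡7), b=11^0·(≡8) mod 11; (7|11)=-1, (8|11)=-1; (−1)^{1·0·5}·(-1)^0·(-1)^1 = -1.
v=13: a=13^2·(≡1), b=13^-1·(≡11) mod 13; (1|13)=+1, (11|13)=-1; (−1)^{2·-1·6}·(+1)^-1·(-1)^2 = +1.
|Ram(10846, 754)| = 2, even; anisotropic at {11, 17}.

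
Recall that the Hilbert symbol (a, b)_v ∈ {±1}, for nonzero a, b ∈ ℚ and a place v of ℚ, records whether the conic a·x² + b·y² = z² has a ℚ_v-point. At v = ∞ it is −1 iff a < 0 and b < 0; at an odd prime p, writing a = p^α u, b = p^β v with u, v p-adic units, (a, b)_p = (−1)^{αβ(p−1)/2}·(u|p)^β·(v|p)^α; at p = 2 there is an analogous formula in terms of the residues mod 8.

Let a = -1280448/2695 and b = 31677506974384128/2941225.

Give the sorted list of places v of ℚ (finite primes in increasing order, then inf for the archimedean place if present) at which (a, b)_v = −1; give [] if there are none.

(a, b) ≡ (-13585, 2717) mod (ℚ^×)²; places V = {2, 3, 5, 7, 11, 13, 19, ∞}.
(a,b)_19: α=1, u≡6; β=3, v≡2 (mod 19); (6|19)=+1, (2|19)=-1; sign (−1)^1·+1^3·-1^1 = +1.
(a,b)_7: α=-2, u≡1; β=-6, v≡1 (mod 7); (1|7)=+1, (1|7)=+1; sign (−1)^0·+1^-6·+1^-2 = +1.
(a,b)_5: α=-1, u≡3; β=-2, v≡2 (mod 5); (3|5)=-1, (2|5)=-1; sign (−1)^0·-1^-2·-1^-1 = -1.
(a,b)_11: α=-1, u≡6; β=1, v≡3 (mod 11); (6|11)=-1, (3|11)=+1; sign (−1)^1·-1^1·+1^-1 = +1.
(a,b)_13: α=1, u≡11; β=3, v≡3 (mod 13); (11|13)=-1, (3|13)=+1; sign (−1)^0·-1^3·+1^1 = -1.
(a,b)_3: α=4, u≡2; β=6, v≡2 (mod 3); (2|3)=-1, (2|3)=-1; sign (−1)^0·-1^6·-1^4 = +1.
(a,b)_∞: sgn(-13585)=−, sgn(2717)=+, so +1.
(a,b)_2: α=6, β=18; u≡7, v≡5 (mod 8); ε(u)ε(v)=1·0, αω(v)=6·1, βω(u)=18·0; sum ≡ 0  ⇒  +1.
|Ram(-13585, 2717)| = 2, even; anisotropic at {5, 13}.

[5, 13]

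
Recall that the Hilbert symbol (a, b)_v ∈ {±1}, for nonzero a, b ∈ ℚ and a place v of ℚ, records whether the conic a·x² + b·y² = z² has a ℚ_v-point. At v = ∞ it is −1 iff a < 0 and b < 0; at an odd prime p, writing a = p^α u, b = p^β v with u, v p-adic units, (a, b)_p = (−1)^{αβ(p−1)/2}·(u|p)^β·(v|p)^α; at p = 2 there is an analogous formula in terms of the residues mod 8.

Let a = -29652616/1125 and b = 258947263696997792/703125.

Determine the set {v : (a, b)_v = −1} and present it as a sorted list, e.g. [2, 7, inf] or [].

Mod squares: a ≡ -38570, b ≡ 5890. Check v ∈ {∞, 2, 3, 5, 7, 19, 29, 31}.
v=19: a=19^1·(≡18), b=19^3·(≡7) mod 19; (18|19)=-1, (7|19)=+1; (−1)^{1·3·9}·(-1)^3·(+1)^1 = +1.
v=3: a=3^-2·(≡1), b=3^-2·(≡1) mod 3; (1|3)=+1, (1|3)=+1; (−1)^{-2·-2·1}·(+1)^-2·(+1)^-2 = +1.
v=5: a=5^-3·(≡1), b=5^-7·(≡3) mod 5; (1|5)=+1, (3|5)=-1; (−1)^{-3·-7·2}·(+1)^-7·(-1)^-3 = -1.
v=7: a=7^1·(≡5), b=7^2·(≡5) mod 7; (5|7)=-1, (5|7)=-1; (−1)^{1·2·3}·(-1)^2·(-1)^1 = -1.
v=∞: -38570 < 0 and 5890 > 0  ⇒  (a,b)_∞ = +1.
v=29: a=29^1·(≡23), b=29^2·(≡19) mod 29; (23|29)=+1, (19|29)=-1; (−1)^{1·2·14}·(+1)^2·(-1)^1 = -1.
v=2: v_2(a)=3, v_2(b)=5; units ≡ 3, 1 (mod 8); ε·ε+αω+βω = 1·0+3·0+5·1 ≡ 1  ⇒  (a,b)_2 = -1.
v=31: a=31^2·(≡16), b=31^5·(≡19) mod 31; (16|31)=+1, (19|31)=+1; (−1)^{2·5·15}·(+1)^5·(+1)^2 = +1.
Ram(-38570, 5890) = {2, 5, 7, 29}; no ℚ_2-point on the conic.

[2, 5, 7, 29]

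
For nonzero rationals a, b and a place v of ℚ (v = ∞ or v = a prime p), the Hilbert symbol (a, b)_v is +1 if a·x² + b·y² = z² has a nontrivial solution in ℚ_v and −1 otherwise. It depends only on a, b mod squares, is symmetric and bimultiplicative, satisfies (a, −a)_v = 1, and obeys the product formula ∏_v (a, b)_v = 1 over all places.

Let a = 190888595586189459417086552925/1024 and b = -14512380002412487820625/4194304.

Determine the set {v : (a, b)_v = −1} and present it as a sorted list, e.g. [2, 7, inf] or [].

[13, 23]

(a, b) ≡ (1621477, -10353) mod (ℚ^×)²; places V = {2, 3, 5, 7, 11, 13, 17, 23, 29, ∞}.
(a,b)_∞: sgn(1621477)=+, sgn(-10353)=−, so +1.
(a,b)_17: α=3, u≡10; β=3, v≡11 (mod 17); (10|17)=-1, (11|17)=-1; sign (−1)^0·-1^3·-1^3 = +1.
(a,b)_7: α=4, u≡2; β=3, v≡5 (mod 7); (2|7)=+1, (5|7)=-1; sign (−1)^0·+1^3·-1^4 = +1.
(a,b)_23: α=5, u≡2; β=2, v≡22 (mod 23); (2|23)=+1, (22|23)=-1; sign (−1)^0·+1^2·-1^5 = -1.
(a,b)_2: α=-10, β=-22; u≡5, v≡7 (mod 8); ε(u)ε(v)=0·1, αω(v)=-10·0, βω(u)=-22·1; sum ≡ 0  ⇒  +1.
(a,b)_3: α=4, u≡1; β=1, v≡2 (mod 3); (1|3)=+1, (2|3)=-1; sign (−1)^0·+1^1·-1^4 = +1.
(a,b)_5: α=2, u≡3; β=4, v≡3 (mod 5); (3|5)=-1, (3|5)=-1; sign (−1)^0·-1^4·-1^2 = +1.
(a,b)_13: α=3, u≡5; β=2, v≡5 (mod 13); (5|13)=-1, (5|13)=-1; sign (−1)^0·-1^2·-1^3 = -1.
(a,b)_11: α=7, u≡10; β=6, v≡5 (mod 11); (10|11)=-1, (5|11)=+1; sign (−1)^0·-1^6·+1^7 = +1.
(a,b)_29: α=1, u≡13; β=1, v≡13 (mod 29); (13|29)=+1, (13|29)=+1; sign (−1)^0·+1^1·+1^1 = +1.
|Ram(1621477, -10353)| = 2, even; anisotropic at {13, 23}.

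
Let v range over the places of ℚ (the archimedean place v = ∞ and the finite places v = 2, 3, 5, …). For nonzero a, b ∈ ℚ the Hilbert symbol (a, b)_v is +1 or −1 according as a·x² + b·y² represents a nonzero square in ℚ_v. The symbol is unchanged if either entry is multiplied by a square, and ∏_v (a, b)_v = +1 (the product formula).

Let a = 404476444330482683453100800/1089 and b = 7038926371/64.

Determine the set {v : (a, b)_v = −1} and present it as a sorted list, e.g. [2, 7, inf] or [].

[2, 29]

Mod squares: a ≡ 27347, b ≡ 36859. Check v ∈ {∞, 2, 3, 5, 7, 11, 17, 19, 23, 29, 31, 41}.
v=41: a=41^3·(≡35), b=41^1·(≡19) mod 41; (35|41)=-1, (19|41)=-1; (−1)^{3·1·20}·(-1)^1·(-1)^3 = +1.
v=5: a=5^2·(≡3), b=5^0·(≡4) mod 5; (3|5)=-1, (4|5)=+1; (−1)^{2·0·2}·(-1)^0·(+1)^2 = +1.
v=19: a=19^2·(≡17), b=19^2·(≡14) mod 19; (17|19)=+1, (14|19)=-1; (−1)^{2·2·9}·(+1)^2·(-1)^2 = +1.
v=11: a=11^-2·(≡9), b=11^0·(≡9) mod 11; (9|11)=+1, (9|11)=+1; (−1)^{-2·0·5}·(+1)^0·(+1)^-2 = +1.
v=17: a=17^2·(≡11), b=17^0·(≡11) mod 17; (11|17)=-1, (11|17)=-1; (−1)^{2·0·8}·(-1)^0·(-1)^2 = +1.
v=29: a=29^1·(≡8), b=29^1·(≡16) mod 29; (8|29)=-1, (16|29)=+1; (−1)^{1·1·14}·(-1)^1·(+1)^1 = -1.
v=31: a=31^2·(≡7), b=31^1·(≡3) mod 31; (7|31)=+1, (3|31)=-1; (−1)^{2·1·15}·(+1)^1·(-1)^2 = +1.
v=3: a=3^-2·(≡2), b=3^0·(≡1) mod 3; (2|3)=-1, (1|3)=+1; (−1)^{-2·0·1}·(-1)^0·(+1)^-2 = +1.
v=∞: 27347 > 0 and 36859 > 0  ⇒  (a,b)_∞ = +1.
v=2: v_2(a)=8, v_2(b)=-6; units ≡ 3, 3 (mod 8); ε·ε+αω+βω = 1·1+8·1+-6·1 ≡ 1  ⇒  (a,b)_2 = -1.
v=7: a=7^2·(≡3), b=7^0·(≡1) mod 7; (3|7)=-1, (1|7)=+1; (−1)^{2·0·3}·(-1)^0·(+1)^2 = +1.
v=23: a=23^5·(≡8), b=23^2·(≡9) mod 23; (8|23)=+1, (9|23)=+1; (−1)^{5·2·11}·(+1)^2·(+1)^5 = +1.
|Ram(27347, 36859)| = 2, even; anisotropic at {2, 29}.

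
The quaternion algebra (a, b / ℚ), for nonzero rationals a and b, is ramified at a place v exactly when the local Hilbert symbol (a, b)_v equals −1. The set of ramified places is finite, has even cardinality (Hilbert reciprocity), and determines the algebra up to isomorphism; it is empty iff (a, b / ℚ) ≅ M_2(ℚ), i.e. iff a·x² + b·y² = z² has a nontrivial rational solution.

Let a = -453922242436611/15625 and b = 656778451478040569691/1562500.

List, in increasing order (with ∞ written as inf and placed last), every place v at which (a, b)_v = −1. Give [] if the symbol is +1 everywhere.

Mod squares: a ≡ -779, b ≡ 374699. Check v ∈ {∞, 2, 3, 5, 13, 19, 23, 31, 37, 41}.
v=∞: -779 < 0 and 374699 > 0  ⇒  (a,b)_∞ = +1.
v=37: a=37^2·(≡23), b=37^3·(≡21) mod 37; (23|37)=-1, (21|37)=+1; (−1)^{2·3·18}·(-1)^3·(+1)^2 = -1.
v=19: a=19^1·(≡7), b=19^1·(≡2) mod 19; (7|19)=+1, (2|19)=-1; (−1)^{1·1·9}·(+1)^1·(-1)^1 = +1.
v=23: a=23^4·(≡2), b=23^6·(≡4) mod 23; (2|23)=+1, (4|23)=+1; (−1)^{4·6·11}·(+1)^6·(+1)^4 = +1.
v=5: a=5^-6·(≡4), b=5^-8·(≡4) mod 5; (4|5)=+1, (4|5)=+1; (−1)^{-6·-8·2}·(+1)^-8·(+1)^-6 = +1.
v=31: a=31^0·(≡26), b=31^2·(≡1) mod 31; (26|31)=-1, (1|31)=+1; (−1)^{0·2·15}·(-1)^2·(+1)^0 = +1.
v=3: a=3^2·(≡1), b=3^2·(≡2) mod 3; (1|3)=+1, (2|3)=-1; (−1)^{2·2·1}·(+1)^2·(-1)^2 = +1.
v=2: v_2(a)=0, v_2(b)=-2; units ≡ 5, 3 (mod 8); ε·ε+αω+βω = 0·1+0·1+-2·1 ≡ 0  ⇒  (a,b)_2 = +1.
v=13: a=13^2·(≡9), b=13^1·(≡8) mod 13; (9|13)=+1, (8|13)=-1; (−1)^{2·1·6}·(+1)^1·(-1)^2 = +1.
v=41: a=41^1·(≡15), b=41^1·(≡32) mod 41; (15|41)=-1, (32|41)=+1; (−1)^{1·1·20}·(-1)^1·(+1)^1 = -1.
(-779, 374699 / ℚ) ramifies at {37, 41}: a division algebra.

[37, 41]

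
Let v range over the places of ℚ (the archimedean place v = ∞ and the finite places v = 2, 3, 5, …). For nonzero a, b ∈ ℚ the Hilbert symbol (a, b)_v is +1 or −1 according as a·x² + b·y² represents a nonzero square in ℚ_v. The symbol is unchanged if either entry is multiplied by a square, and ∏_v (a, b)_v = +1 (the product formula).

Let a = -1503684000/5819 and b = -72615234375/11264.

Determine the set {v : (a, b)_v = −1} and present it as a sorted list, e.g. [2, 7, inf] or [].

Mod squares: a ≡ -510510, b ≡ -2805. Check v ∈ {∞, 2, 3, 5, 7, 11, 13, 17, 23}.
v=5: a=5^3·(≡2), b=5^9·(≡4) mod 5; (2|5)=-1, (4|5)=+1; (−1)^{3·9·2}·(-1)^9·(+1)^3 = -1.
v=7: a=7^1·(≡5), b=7^0·(≡2) mod 7; (5|7)=-1, (2|7)=+1; (−1)^{1·0·3}·(-1)^0·(+1)^1 = +1.
v=11: a=11^-1·(≡6), b=11^-1·(≡9) mod 11; (6|11)=-1, (9|11)=+1; (−1)^{-1·-1·5}·(-1)^-1·(+1)^-1 = +1.
v=23: a=23^-2·(≡10), b=23^0·(≡1) mod 23; (10|23)=-1, (1|23)=+1; (−1)^{-2·0·11}·(-1)^0·(+1)^-2 = +1.
v=2: v_2(a)=5, v_2(b)=-10; units ≡ 1, 3 (mod 8); ε·ε+αω+βω = 0·1+5·1+-10·0 ≡ 1  ⇒  (a,b)_2 = -1.
v=13: a=13^1·(≡9), b=13^0·(≡3) mod 13; (9|13)=+1, (3|13)=+1; (−1)^{1·0·6}·(+1)^0·(+1)^1 = +1.
v=3: a=3^5·(≡2), b=3^7·(≡1) mod 3; (2|3)=-1, (1|3)=+1; (−1)^{5·7·1}·(-1)^7·(+1)^5 = +1.
v=∞: -510510 < 0 and -2805 < 0  ⇒  (a,b)_∞ = -1.
v=17: a=17^1·(≡4), b=17^1·(≡14) mod 17; (4|17)=+1, (14|17)=-1; (−1)^{1·1·8}·(+1)^1·(-1)^1 = -1.
(-510510, -2805 / ℚ) ramifies at {2, 5, 17, ∞}: a division algebra.

[2, 5, 17, inf]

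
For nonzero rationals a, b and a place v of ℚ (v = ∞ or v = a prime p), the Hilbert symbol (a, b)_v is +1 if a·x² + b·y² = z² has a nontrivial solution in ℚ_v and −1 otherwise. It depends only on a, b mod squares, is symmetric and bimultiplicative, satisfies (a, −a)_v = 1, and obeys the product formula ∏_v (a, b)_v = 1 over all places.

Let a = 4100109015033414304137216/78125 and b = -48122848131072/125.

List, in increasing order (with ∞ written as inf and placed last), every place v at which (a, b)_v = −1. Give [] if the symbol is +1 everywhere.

[2, 3, 5, 13, 31, 37]

(a, b) ≡ (34595, -83650710) mod (ℚ^×)²; places V = {2, 3, 5, 7, 11, 13, 17, 31, 37, 53, ∞}.
(a,b)_13: α=2, u≡5; β=1, v≡11 (mod 13); (5|13)=-1, (11|13)=-1; sign (−1)^0·-1^1·-1^2 = -1.
(a,b)_3: α=2, u≡2; β=1, v≡2 (mod 3); (2|3)=-1, (2|3)=-1; sign (−1)^0·-1^1·-1^2 = -1.
(a,b)_7: α=2, u≡2; β=0, v≡1 (mod 7); (2|7)=+1, (1|7)=+1; sign (−1)^0·+1^0·+1^2 = +1.
(a,b)_2: α=20, β=11; u≡3, v≡5 (mod 8); ε(u)ε(v)=1·0, αω(v)=20·1, βω(u)=11·1; sum ≡ 1  ⇒  -1.
(a,b)_31: α=2, u≡27; β=1, v≡5 (mod 31); (27|31)=-1, (5|31)=+1; sign (−1)^0·-1^1·+1^2 = -1.
(a,b)_53: α=4, u≡3; β=2, v≡28 (mod 53); (3|53)=-1, (28|53)=+1; sign (−1)^0·-1^2·+1^4 = +1.
(a,b)_11: α=1, u≡2; β=1, v≡4 (mod 11); (2|11)=-1, (4|11)=+1; sign (−1)^1·-1^1·+1^1 = +1.
(a,b)_37: α=1, u≡7; β=1, v≡23 (mod 37); (7|37)=+1, (23|37)=-1; sign (−1)^0·+1^1·-1^1 = -1.
(a,b)_17: α=1, u≡11; β=1, v≡5 (mod 17); (11|17)=-1, (5|17)=-1; sign (−1)^0·-1^1·-1^1 = +1.
(a,b)_∞: sgn(34595)=+, sgn(-83650710)=−, so +1.
(a,b)_5: α=-7, u≡1; β=-3, v≡3 (mod 5); (1|5)=+1, (3|5)=-1; sign (−1)^0·+1^-3·-1^-7 = -1.
|Ram(34595, -83650710)| = 6, even; anisotropic at {2, 3, 5, 13, 31, 37}.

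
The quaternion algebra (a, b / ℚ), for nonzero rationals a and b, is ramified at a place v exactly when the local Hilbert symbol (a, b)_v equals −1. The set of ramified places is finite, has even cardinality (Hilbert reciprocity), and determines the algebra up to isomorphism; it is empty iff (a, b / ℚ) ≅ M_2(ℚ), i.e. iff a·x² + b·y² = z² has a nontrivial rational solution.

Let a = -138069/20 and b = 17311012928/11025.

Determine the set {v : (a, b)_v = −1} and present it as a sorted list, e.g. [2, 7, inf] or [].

[5, 29, 43, 47]

(a, b) ≡ (-145, 511313) mod (ℚ^×)²; places V = {2, 3, 5, 7, 11, 23, 29, 43, 47, ∞}.
(a,b)_23: α=2, u≡18; β=3, v≡12 (mod 23); (18|23)=+1, (12|23)=+1; sign (−1)^0·+1^3·+1^2 = +1.
(a,b)_7: α=0, u≡1; β=-2, v≡6 (mod 7); (1|7)=+1, (6|7)=-1; sign (−1)^0·+1^-2·-1^0 = +1.
(a,b)_∞: sgn(-145)=−, sgn(511313)=+, so +1.
(a,b)_2: α=-2, β=6; u≡7, v≡1 (mod 8); ε(u)ε(v)=1·0, αω(v)=-2·0, βω(u)=6·0; sum ≡ 0  ⇒  +1.
(a,b)_43: α=0, u≡26; β=1, v≡38 (mod 43); (26|43)=-1, (38|43)=+1; sign (−1)^0·-1^1·+1^0 = -1.
(a,b)_5: α=-1, u≡4; β=-2, v≡3 (mod 5); (4|5)=+1, (3|5)=-1; sign (−1)^0·+1^-2·-1^-1 = -1.
(a,b)_11: α=0, u≡4; β=1, v≡2 (mod 11); (4|11)=+1, (2|11)=-1; sign (−1)^0·+1^1·-1^0 = +1.
(a,b)_29: α=1, u≡7; β=0, v≡19 (mod 29); (7|29)=+1, (19|29)=-1; sign (−1)^0·+1^0·-1^1 = -1.
(a,b)_3: α=2, u≡2; β=-2, v≡2 (mod 3); (2|3)=-1, (2|3)=-1; sign (−1)^0·-1^-2·-1^2 = +1.
(a,b)_47: α=0, u≡22; β=1, v≡20 (mod 47); (22|47)=-1, (20|47)=-1; sign (−1)^0·-1^1·-1^0 = -1.
|Ram(-145, 511313)| = 4, even; anisotropic at {5, 29, 43, 47}.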